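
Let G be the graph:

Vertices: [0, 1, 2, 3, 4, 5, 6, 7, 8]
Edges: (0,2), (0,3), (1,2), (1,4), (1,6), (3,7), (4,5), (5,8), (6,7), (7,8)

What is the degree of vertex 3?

Vertex 3 has neighbors [0, 7], so deg(3) = 2.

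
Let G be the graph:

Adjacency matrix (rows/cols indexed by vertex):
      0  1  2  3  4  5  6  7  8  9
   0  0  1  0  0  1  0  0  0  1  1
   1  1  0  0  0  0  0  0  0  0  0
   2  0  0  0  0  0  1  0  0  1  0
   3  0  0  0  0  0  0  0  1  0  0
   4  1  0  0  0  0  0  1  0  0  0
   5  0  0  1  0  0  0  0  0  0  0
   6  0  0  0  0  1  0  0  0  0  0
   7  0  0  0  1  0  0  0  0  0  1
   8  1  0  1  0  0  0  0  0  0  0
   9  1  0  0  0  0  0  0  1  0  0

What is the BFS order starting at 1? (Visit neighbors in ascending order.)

BFS from vertex 1 (neighbors processed in ascending order):
Visit order: 1, 0, 4, 8, 9, 6, 2, 7, 5, 3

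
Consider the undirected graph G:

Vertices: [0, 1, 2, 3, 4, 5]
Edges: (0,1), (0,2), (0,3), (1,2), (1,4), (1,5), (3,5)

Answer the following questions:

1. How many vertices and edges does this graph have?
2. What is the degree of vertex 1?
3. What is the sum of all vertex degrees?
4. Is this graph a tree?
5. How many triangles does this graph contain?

Count: 6 vertices, 7 edges.
Vertex 1 has neighbors [0, 2, 4, 5], degree = 4.
Handshaking lemma: 2 * 7 = 14.
A tree on 6 vertices has 5 edges. This graph has 7 edges (2 extra). Not a tree.
Number of triangles = 1.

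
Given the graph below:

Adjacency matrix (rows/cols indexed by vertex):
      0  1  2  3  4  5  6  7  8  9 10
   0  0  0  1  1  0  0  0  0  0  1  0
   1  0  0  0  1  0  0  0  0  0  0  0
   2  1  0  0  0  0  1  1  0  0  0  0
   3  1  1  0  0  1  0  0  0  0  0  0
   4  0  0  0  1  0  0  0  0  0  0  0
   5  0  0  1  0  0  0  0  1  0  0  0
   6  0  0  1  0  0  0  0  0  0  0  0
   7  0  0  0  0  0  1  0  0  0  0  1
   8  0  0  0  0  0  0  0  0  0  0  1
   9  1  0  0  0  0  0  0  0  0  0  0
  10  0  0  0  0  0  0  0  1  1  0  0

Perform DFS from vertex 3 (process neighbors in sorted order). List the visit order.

DFS from vertex 3 (neighbors processed in ascending order):
Visit order: 3, 0, 2, 5, 7, 10, 8, 6, 9, 1, 4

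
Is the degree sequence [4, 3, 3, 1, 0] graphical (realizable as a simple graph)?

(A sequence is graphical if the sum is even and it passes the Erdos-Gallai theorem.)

Sum of degrees = 11. Sum is odd, so the sequence is NOT graphical.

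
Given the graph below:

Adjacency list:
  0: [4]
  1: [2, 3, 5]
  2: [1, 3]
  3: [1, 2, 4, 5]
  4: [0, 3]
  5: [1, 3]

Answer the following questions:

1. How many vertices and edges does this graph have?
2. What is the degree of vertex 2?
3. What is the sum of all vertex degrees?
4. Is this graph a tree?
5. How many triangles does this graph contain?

Count: 6 vertices, 7 edges.
Vertex 2 has neighbors [1, 3], degree = 2.
Handshaking lemma: 2 * 7 = 14.
A tree on 6 vertices has 5 edges. This graph has 7 edges (2 extra). Not a tree.
Number of triangles = 2.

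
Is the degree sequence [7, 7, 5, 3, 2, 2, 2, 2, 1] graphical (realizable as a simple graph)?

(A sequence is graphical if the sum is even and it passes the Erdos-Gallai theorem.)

Sum of degrees = 31. Sum is odd, so the sequence is NOT graphical.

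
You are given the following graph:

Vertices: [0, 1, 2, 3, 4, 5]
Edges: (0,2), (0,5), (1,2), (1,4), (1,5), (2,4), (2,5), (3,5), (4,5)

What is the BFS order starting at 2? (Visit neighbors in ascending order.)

BFS from vertex 2 (neighbors processed in ascending order):
Visit order: 2, 0, 1, 4, 5, 3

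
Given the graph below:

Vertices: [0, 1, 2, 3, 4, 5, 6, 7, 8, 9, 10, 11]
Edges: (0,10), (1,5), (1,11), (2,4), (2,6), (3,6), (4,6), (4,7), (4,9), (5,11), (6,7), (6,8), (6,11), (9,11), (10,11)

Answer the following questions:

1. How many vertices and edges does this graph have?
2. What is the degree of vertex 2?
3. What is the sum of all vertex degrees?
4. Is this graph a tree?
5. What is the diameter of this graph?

Count: 12 vertices, 15 edges.
Vertex 2 has neighbors [4, 6], degree = 2.
Handshaking lemma: 2 * 15 = 30.
A tree on 12 vertices has 11 edges. This graph has 15 edges (4 extra). Not a tree.
Diameter (longest shortest path) = 4.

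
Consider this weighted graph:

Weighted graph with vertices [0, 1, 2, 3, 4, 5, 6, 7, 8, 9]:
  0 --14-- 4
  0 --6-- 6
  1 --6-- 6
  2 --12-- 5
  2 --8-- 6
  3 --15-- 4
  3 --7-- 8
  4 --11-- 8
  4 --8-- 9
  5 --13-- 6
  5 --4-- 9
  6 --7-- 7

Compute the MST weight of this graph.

Applying Kruskal's algorithm (sort edges by weight, add if no cycle):
  Add (5,9) w=4
  Add (0,6) w=6
  Add (1,6) w=6
  Add (3,8) w=7
  Add (6,7) w=7
  Add (2,6) w=8
  Add (4,9) w=8
  Add (4,8) w=11
  Add (2,5) w=12
  Skip (5,6) w=13 (creates cycle)
  Skip (0,4) w=14 (creates cycle)
  Skip (3,4) w=15 (creates cycle)
MST weight = 69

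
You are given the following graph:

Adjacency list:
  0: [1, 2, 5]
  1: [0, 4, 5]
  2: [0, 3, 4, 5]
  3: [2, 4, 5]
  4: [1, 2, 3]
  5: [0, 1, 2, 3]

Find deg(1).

Vertex 1 has neighbors [0, 4, 5], so deg(1) = 3.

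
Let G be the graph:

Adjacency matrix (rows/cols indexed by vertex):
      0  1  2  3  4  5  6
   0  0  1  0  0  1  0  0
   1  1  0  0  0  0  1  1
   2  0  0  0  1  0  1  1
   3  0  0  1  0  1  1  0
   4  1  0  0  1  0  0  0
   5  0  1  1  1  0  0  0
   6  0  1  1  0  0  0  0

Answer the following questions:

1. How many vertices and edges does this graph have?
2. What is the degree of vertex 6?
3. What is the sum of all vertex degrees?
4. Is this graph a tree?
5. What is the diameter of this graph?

Count: 7 vertices, 9 edges.
Vertex 6 has neighbors [1, 2], degree = 2.
Handshaking lemma: 2 * 9 = 18.
A tree on 7 vertices has 6 edges. This graph has 9 edges (3 extra). Not a tree.
Diameter (longest shortest path) = 3.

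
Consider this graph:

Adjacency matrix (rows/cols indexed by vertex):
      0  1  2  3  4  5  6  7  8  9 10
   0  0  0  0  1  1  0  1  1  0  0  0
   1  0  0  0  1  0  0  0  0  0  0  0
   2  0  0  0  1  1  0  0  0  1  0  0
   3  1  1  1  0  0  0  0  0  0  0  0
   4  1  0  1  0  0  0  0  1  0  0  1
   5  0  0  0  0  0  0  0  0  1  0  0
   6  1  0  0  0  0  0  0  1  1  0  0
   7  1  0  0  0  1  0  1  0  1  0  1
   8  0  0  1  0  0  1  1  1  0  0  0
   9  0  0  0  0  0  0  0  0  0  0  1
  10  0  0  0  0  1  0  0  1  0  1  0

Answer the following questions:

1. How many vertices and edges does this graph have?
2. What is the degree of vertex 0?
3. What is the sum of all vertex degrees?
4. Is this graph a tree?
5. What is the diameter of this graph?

Count: 11 vertices, 16 edges.
Vertex 0 has neighbors [3, 4, 6, 7], degree = 4.
Handshaking lemma: 2 * 16 = 32.
A tree on 11 vertices has 10 edges. This graph has 16 edges (6 extra). Not a tree.
Diameter (longest shortest path) = 5.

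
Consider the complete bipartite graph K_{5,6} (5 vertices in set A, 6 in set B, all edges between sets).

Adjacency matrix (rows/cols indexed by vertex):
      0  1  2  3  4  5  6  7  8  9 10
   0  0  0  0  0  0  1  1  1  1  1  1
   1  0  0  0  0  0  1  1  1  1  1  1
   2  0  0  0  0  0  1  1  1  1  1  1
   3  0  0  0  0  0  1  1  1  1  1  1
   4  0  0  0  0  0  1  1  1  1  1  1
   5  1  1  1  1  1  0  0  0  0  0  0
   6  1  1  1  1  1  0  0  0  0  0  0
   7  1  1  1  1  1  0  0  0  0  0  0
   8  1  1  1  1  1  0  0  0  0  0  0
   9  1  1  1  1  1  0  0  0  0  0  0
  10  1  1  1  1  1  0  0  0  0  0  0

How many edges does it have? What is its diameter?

K_{5,6} has 5 * 6 = 30 edges.
Any vertex reaches any opposite-side vertex in 1 step; same-side vertices reach in 2 steps via any opposite-side vertex.
Diameter = 2.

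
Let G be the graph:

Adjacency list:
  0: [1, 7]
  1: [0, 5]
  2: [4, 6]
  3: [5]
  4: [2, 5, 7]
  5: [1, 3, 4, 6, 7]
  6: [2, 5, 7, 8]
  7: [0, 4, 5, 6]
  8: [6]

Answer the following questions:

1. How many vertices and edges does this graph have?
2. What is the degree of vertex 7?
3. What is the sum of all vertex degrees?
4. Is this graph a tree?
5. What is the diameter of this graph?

Count: 9 vertices, 12 edges.
Vertex 7 has neighbors [0, 4, 5, 6], degree = 4.
Handshaking lemma: 2 * 12 = 24.
A tree on 9 vertices has 8 edges. This graph has 12 edges (4 extra). Not a tree.
Diameter (longest shortest path) = 3.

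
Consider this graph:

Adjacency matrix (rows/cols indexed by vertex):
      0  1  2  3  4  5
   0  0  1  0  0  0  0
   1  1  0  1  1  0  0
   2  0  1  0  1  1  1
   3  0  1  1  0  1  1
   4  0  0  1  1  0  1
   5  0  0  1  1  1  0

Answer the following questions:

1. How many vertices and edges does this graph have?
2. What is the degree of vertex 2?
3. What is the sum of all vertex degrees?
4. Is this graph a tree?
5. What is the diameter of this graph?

Count: 6 vertices, 9 edges.
Vertex 2 has neighbors [1, 3, 4, 5], degree = 4.
Handshaking lemma: 2 * 9 = 18.
A tree on 6 vertices has 5 edges. This graph has 9 edges (4 extra). Not a tree.
Diameter (longest shortest path) = 3.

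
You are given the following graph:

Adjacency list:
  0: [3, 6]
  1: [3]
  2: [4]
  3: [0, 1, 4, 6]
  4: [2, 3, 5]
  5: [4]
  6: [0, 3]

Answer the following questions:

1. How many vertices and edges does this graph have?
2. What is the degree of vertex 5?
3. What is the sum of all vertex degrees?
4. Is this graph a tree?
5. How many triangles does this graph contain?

Count: 7 vertices, 7 edges.
Vertex 5 has neighbors [4], degree = 1.
Handshaking lemma: 2 * 7 = 14.
A tree on 7 vertices has 6 edges. This graph has 7 edges (1 extra). Not a tree.
Number of triangles = 1.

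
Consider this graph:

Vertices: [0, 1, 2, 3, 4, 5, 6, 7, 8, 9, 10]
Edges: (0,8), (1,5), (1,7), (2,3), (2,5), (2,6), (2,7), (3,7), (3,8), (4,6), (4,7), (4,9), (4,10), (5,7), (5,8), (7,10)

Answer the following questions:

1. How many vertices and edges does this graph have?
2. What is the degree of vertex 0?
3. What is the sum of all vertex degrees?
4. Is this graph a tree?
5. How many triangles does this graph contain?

Count: 11 vertices, 16 edges.
Vertex 0 has neighbors [8], degree = 1.
Handshaking lemma: 2 * 16 = 32.
A tree on 11 vertices has 10 edges. This graph has 16 edges (6 extra). Not a tree.
Number of triangles = 4.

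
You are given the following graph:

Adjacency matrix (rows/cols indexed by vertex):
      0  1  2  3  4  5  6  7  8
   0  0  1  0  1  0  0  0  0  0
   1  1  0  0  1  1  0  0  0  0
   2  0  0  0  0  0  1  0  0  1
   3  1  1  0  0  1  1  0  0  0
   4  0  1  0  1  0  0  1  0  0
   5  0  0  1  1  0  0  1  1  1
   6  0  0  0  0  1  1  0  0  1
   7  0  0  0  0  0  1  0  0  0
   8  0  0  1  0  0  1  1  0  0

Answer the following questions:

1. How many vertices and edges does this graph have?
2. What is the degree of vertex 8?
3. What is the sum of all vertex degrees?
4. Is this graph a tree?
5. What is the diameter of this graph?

Count: 9 vertices, 13 edges.
Vertex 8 has neighbors [2, 5, 6], degree = 3.
Handshaking lemma: 2 * 13 = 26.
A tree on 9 vertices has 8 edges. This graph has 13 edges (5 extra). Not a tree.
Diameter (longest shortest path) = 3.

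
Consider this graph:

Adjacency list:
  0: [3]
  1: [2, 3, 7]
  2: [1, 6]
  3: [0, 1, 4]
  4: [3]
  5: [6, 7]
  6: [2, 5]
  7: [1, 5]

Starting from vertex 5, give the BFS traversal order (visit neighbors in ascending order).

BFS from vertex 5 (neighbors processed in ascending order):
Visit order: 5, 6, 7, 2, 1, 3, 0, 4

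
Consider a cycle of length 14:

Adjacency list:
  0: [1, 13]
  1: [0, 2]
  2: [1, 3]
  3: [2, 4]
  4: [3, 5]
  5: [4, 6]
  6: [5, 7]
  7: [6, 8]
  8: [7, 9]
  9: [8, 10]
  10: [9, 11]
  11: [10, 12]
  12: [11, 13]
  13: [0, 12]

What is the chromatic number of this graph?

This is an even cycle (C_14). Even cycles are bipartite.
Chromatic number = 2.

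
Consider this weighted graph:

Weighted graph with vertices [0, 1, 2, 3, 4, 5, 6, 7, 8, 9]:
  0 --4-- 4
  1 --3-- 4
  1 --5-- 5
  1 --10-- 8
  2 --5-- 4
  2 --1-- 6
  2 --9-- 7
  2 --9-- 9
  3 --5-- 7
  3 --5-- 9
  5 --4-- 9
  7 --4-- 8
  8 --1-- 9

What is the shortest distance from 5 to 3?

Using Dijkstra's algorithm from vertex 5:
Shortest path: 5 -> 9 -> 3
Total weight: 4 + 5 = 9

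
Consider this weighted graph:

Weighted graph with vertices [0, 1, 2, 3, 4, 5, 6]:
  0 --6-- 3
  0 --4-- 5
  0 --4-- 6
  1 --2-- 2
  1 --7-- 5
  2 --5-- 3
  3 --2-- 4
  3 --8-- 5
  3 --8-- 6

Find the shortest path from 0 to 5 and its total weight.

Using Dijkstra's algorithm from vertex 0:
Shortest path: 0 -> 5
Total weight: 4 = 4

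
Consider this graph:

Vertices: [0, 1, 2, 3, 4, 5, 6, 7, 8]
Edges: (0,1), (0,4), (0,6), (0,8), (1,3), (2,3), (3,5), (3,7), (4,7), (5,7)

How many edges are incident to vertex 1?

Vertex 1 has neighbors [0, 3], so deg(1) = 2.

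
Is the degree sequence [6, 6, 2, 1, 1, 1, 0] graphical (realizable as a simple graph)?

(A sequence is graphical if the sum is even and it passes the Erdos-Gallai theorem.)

Sum of degrees = 17. Sum is odd, so the sequence is NOT graphical.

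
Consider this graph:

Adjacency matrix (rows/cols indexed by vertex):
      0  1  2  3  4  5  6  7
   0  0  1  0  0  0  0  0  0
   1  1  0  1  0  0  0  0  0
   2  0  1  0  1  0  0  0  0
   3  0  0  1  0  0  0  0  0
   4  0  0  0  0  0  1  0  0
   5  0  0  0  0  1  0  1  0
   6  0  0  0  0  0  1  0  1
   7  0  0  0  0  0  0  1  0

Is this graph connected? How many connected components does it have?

Checking connectivity: the graph has 2 connected component(s).
Components: [[0, 1, 2, 3], [4, 5, 6, 7]]. The graph is NOT connected.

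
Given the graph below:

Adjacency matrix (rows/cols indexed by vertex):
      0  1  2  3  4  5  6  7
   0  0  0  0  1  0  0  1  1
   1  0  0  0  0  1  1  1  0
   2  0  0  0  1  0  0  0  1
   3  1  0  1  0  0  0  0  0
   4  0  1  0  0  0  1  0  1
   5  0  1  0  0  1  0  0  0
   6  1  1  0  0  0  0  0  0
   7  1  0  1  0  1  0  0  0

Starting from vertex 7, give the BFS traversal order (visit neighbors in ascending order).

BFS from vertex 7 (neighbors processed in ascending order):
Visit order: 7, 0, 2, 4, 3, 6, 1, 5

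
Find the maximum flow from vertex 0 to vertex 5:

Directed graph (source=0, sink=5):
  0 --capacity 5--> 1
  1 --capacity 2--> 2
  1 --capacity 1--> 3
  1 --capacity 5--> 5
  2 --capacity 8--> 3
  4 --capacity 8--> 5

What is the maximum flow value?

Computing max flow:
  Flow on (0->1): 5/5
  Flow on (1->5): 5/5
Maximum flow = 5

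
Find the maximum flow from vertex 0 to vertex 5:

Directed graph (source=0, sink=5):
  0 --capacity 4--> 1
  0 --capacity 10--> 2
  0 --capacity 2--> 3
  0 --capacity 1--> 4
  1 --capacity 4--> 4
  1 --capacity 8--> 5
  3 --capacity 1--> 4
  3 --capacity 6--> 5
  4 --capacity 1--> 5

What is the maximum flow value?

Computing max flow:
  Flow on (0->1): 4/4
  Flow on (0->3): 2/2
  Flow on (0->4): 1/1
  Flow on (1->5): 4/8
  Flow on (3->5): 2/6
  Flow on (4->5): 1/1
Maximum flow = 7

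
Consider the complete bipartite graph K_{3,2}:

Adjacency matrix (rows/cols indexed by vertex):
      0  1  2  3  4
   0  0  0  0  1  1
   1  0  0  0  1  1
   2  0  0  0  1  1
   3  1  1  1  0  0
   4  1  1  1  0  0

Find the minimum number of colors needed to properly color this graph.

K_{3,2} is bipartite: vertices split into two independent sets of size 3 and 2.
Color one set 0, the other 1. No adjacent vertices share a color.
Chromatic number = 2.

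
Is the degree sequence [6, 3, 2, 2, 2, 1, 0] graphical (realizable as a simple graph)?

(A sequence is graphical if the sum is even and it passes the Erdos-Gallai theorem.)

Sum of degrees = 16. Sum is even but fails Erdos-Gallai. The sequence is NOT graphical.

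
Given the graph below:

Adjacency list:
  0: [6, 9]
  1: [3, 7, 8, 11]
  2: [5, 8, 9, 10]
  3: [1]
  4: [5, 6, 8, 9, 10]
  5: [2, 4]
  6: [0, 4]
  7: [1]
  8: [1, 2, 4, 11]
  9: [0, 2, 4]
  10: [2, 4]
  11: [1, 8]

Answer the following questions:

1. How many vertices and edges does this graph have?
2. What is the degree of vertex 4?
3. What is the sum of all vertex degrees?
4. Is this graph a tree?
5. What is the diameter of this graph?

Count: 12 vertices, 16 edges.
Vertex 4 has neighbors [5, 6, 8, 9, 10], degree = 5.
Handshaking lemma: 2 * 16 = 32.
A tree on 12 vertices has 11 edges. This graph has 16 edges (5 extra). Not a tree.
Diameter (longest shortest path) = 5.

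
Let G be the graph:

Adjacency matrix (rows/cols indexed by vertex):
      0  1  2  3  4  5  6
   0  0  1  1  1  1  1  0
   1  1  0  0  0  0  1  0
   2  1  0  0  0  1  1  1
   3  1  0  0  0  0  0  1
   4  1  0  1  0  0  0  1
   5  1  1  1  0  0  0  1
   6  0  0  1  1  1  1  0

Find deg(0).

Vertex 0 has neighbors [1, 2, 3, 4, 5], so deg(0) = 5.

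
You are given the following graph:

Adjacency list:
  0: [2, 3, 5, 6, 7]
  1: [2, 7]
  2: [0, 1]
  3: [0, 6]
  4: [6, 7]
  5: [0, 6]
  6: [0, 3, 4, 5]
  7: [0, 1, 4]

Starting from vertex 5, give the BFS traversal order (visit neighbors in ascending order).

BFS from vertex 5 (neighbors processed in ascending order):
Visit order: 5, 0, 6, 2, 3, 7, 4, 1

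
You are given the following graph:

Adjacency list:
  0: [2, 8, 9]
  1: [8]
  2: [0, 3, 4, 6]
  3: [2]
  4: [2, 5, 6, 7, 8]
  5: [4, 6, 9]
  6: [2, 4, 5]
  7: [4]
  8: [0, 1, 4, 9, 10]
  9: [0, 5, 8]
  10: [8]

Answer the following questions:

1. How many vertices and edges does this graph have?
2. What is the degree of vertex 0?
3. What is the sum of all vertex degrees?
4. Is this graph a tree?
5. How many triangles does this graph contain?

Count: 11 vertices, 15 edges.
Vertex 0 has neighbors [2, 8, 9], degree = 3.
Handshaking lemma: 2 * 15 = 30.
A tree on 11 vertices has 10 edges. This graph has 15 edges (5 extra). Not a tree.
Number of triangles = 3.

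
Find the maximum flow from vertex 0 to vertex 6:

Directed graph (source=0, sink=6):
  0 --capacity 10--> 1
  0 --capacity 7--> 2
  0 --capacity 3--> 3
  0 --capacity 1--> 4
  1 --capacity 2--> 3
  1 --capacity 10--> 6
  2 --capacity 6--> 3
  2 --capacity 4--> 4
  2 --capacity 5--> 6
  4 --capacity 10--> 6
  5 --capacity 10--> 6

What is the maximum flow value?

Computing max flow:
  Flow on (0->1): 10/10
  Flow on (0->2): 7/7
  Flow on (0->4): 1/1
  Flow on (1->6): 10/10
  Flow on (2->4): 2/4
  Flow on (2->6): 5/5
  Flow on (4->6): 3/10
Maximum flow = 18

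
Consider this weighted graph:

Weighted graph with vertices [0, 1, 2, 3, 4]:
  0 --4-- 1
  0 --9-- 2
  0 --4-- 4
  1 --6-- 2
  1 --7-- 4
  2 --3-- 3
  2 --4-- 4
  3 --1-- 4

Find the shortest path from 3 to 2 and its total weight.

Using Dijkstra's algorithm from vertex 3:
Shortest path: 3 -> 2
Total weight: 3 = 3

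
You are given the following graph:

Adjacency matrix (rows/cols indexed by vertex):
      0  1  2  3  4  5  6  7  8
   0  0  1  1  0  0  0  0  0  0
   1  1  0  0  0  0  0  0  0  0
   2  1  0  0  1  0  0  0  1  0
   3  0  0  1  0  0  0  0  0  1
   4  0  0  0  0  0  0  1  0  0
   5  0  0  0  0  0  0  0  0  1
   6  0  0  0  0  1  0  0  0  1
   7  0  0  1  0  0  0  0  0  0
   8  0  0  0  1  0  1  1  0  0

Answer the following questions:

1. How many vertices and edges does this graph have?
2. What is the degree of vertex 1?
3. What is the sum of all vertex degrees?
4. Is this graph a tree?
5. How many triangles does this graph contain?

Count: 9 vertices, 8 edges.
Vertex 1 has neighbors [0], degree = 1.
Handshaking lemma: 2 * 8 = 16.
A graph is a tree iff it is connected and has exactly n-1 edges. This graph is connected (all 9 vertices in one component) and has 9-1 = 8 edges. It is a tree.
Number of triangles = 0.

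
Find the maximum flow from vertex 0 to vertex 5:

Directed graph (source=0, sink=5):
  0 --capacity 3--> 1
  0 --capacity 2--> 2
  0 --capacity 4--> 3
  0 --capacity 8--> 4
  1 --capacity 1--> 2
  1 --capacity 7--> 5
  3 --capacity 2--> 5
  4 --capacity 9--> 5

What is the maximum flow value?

Computing max flow:
  Flow on (0->1): 3/3
  Flow on (0->3): 2/4
  Flow on (0->4): 8/8
  Flow on (1->5): 3/7
  Flow on (3->5): 2/2
  Flow on (4->5): 8/9
Maximum flow = 13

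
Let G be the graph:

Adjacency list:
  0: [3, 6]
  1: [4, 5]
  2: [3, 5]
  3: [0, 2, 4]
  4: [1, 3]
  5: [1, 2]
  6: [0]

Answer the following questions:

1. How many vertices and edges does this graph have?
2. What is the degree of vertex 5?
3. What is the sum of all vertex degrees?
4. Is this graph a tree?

Count: 7 vertices, 7 edges.
Vertex 5 has neighbors [1, 2], degree = 2.
Handshaking lemma: 2 * 7 = 14.
A tree on 7 vertices has 6 edges. This graph has 7 edges (1 extra). Not a tree.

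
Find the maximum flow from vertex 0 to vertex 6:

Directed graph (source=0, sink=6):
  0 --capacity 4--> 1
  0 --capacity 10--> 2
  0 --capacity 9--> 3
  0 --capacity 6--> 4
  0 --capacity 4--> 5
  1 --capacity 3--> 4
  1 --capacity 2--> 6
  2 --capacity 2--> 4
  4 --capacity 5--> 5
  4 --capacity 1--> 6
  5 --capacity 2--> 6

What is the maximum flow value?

Computing max flow:
  Flow on (0->1): 2/4
  Flow on (0->2): 2/10
  Flow on (0->4): 1/6
  Flow on (1->6): 2/2
  Flow on (2->4): 2/2
  Flow on (4->5): 2/5
  Flow on (4->6): 1/1
  Flow on (5->6): 2/2
Maximum flow = 5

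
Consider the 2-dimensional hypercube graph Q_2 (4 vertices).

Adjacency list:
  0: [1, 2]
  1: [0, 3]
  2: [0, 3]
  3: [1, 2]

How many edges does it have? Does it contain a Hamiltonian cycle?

Q_2 has 4 * 2 / 2 = 4 edges.
Q_2 (d >= 2) always has a Hamiltonian cycle: a 2-bit cyclic Gray code visits every vertex exactly once and returns to the start.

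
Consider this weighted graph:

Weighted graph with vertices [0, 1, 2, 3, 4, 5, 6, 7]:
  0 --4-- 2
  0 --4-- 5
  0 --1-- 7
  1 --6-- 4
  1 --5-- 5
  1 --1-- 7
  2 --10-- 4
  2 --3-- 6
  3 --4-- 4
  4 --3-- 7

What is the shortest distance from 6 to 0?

Using Dijkstra's algorithm from vertex 6:
Shortest path: 6 -> 2 -> 0
Total weight: 3 + 4 = 7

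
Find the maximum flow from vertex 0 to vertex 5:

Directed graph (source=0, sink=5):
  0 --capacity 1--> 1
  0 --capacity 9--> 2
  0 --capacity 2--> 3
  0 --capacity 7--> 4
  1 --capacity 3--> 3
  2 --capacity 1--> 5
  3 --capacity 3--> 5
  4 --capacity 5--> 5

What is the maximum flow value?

Computing max flow:
  Flow on (0->1): 1/1
  Flow on (0->2): 1/9
  Flow on (0->3): 2/2
  Flow on (0->4): 5/7
  Flow on (1->3): 1/3
  Flow on (2->5): 1/1
  Flow on (3->5): 3/3
  Flow on (4->5): 5/5
Maximum flow = 9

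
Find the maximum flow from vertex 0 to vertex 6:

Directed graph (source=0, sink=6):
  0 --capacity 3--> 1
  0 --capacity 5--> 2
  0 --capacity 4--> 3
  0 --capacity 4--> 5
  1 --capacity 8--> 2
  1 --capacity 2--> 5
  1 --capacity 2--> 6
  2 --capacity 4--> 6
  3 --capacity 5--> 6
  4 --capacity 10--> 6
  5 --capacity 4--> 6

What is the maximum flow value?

Computing max flow:
  Flow on (0->1): 3/3
  Flow on (0->2): 4/5
  Flow on (0->3): 4/4
  Flow on (0->5): 3/4
  Flow on (1->5): 1/2
  Flow on (1->6): 2/2
  Flow on (2->6): 4/4
  Flow on (3->6): 4/5
  Flow on (5->6): 4/4
Maximum flow = 14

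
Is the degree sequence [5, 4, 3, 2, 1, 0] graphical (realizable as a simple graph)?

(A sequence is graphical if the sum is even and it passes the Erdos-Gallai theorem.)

Sum of degrees = 15. Sum is odd, so the sequence is NOT graphical.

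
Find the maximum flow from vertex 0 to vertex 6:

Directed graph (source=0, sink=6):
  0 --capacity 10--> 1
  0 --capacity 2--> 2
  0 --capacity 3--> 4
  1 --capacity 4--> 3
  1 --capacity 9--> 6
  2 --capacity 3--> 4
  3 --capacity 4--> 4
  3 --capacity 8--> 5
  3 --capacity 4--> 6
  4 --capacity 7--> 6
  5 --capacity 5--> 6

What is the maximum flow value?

Computing max flow:
  Flow on (0->1): 10/10
  Flow on (0->2): 2/2
  Flow on (0->4): 3/3
  Flow on (1->3): 1/4
  Flow on (1->6): 9/9
  Flow on (2->4): 2/3
  Flow on (3->6): 1/4
  Flow on (4->6): 5/7
Maximum flow = 15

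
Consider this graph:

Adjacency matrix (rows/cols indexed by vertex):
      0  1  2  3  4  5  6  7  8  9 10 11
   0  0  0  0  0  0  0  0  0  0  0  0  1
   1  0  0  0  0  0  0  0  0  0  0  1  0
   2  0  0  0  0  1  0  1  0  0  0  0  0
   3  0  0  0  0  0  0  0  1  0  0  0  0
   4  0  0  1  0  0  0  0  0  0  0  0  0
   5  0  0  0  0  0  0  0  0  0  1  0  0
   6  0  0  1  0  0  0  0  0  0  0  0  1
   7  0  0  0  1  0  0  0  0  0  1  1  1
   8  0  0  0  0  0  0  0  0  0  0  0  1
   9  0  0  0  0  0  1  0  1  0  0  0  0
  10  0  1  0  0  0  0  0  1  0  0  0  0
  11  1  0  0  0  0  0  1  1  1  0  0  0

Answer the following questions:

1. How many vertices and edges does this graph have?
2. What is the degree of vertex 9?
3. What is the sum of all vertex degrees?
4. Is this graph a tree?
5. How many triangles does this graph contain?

Count: 12 vertices, 11 edges.
Vertex 9 has neighbors [5, 7], degree = 2.
Handshaking lemma: 2 * 11 = 22.
A graph is a tree iff it is connected and has exactly n-1 edges. This graph is connected (all 12 vertices in one component) and has 12-1 = 11 edges. It is a tree.
Number of triangles = 0.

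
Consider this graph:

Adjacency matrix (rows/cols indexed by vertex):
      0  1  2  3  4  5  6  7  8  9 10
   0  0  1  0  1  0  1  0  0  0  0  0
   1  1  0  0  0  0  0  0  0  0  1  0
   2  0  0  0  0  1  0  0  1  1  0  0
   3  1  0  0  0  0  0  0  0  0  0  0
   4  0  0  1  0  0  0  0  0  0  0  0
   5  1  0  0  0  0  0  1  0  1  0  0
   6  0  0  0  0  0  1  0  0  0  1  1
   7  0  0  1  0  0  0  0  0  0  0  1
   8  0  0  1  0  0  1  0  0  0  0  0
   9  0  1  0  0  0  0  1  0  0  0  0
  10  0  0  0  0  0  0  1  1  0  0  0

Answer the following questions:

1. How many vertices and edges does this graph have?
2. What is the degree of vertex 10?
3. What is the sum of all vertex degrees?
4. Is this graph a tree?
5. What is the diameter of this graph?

Count: 11 vertices, 12 edges.
Vertex 10 has neighbors [6, 7], degree = 2.
Handshaking lemma: 2 * 12 = 24.
A tree on 11 vertices has 10 edges. This graph has 12 edges (2 extra). Not a tree.
Diameter (longest shortest path) = 5.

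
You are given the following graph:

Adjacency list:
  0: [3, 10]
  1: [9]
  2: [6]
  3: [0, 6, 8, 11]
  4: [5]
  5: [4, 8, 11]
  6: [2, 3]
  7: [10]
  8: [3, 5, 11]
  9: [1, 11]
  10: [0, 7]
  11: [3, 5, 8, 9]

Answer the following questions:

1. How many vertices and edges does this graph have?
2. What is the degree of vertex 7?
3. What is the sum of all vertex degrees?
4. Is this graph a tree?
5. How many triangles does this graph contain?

Count: 12 vertices, 13 edges.
Vertex 7 has neighbors [10], degree = 1.
Handshaking lemma: 2 * 13 = 26.
A tree on 12 vertices has 11 edges. This graph has 13 edges (2 extra). Not a tree.
Number of triangles = 2.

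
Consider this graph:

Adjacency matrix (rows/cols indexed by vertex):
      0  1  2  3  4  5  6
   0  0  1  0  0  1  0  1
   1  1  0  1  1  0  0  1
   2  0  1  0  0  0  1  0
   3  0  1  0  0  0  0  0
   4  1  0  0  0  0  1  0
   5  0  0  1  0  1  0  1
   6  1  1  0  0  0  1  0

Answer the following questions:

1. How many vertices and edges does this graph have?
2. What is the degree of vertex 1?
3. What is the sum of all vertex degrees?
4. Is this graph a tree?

Count: 7 vertices, 9 edges.
Vertex 1 has neighbors [0, 2, 3, 6], degree = 4.
Handshaking lemma: 2 * 9 = 18.
A tree on 7 vertices has 6 edges. This graph has 9 edges (3 extra). Not a tree.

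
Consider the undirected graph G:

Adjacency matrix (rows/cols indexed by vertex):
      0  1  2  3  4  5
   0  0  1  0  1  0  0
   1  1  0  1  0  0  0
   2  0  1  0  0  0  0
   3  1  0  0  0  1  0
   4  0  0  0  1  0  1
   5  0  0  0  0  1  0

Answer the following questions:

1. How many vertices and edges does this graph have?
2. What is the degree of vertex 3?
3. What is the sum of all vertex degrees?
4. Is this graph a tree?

Count: 6 vertices, 5 edges.
Vertex 3 has neighbors [0, 4], degree = 2.
Handshaking lemma: 2 * 5 = 10.
A graph is a tree iff it is connected and has exactly n-1 edges. This graph is connected (all 6 vertices in one component) and has 6-1 = 5 edges. It is a tree.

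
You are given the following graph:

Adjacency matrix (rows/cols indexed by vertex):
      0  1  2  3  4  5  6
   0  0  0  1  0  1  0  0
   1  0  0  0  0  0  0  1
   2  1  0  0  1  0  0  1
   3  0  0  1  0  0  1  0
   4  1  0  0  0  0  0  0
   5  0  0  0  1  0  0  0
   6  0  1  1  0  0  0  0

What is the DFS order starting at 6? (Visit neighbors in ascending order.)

DFS from vertex 6 (neighbors processed in ascending order):
Visit order: 6, 1, 2, 0, 4, 3, 5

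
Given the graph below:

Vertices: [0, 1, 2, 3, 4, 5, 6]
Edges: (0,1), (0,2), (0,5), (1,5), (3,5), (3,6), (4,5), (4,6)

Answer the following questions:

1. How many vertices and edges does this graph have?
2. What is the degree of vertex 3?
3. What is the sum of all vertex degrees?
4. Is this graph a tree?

Count: 7 vertices, 8 edges.
Vertex 3 has neighbors [5, 6], degree = 2.
Handshaking lemma: 2 * 8 = 16.
A tree on 7 vertices has 6 edges. This graph has 8 edges (2 extra). Not a tree.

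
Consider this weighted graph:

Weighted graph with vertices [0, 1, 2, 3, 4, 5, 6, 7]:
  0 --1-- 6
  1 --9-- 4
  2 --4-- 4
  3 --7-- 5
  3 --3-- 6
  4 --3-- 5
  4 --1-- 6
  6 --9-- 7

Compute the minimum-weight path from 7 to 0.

Using Dijkstra's algorithm from vertex 7:
Shortest path: 7 -> 6 -> 0
Total weight: 9 + 1 = 10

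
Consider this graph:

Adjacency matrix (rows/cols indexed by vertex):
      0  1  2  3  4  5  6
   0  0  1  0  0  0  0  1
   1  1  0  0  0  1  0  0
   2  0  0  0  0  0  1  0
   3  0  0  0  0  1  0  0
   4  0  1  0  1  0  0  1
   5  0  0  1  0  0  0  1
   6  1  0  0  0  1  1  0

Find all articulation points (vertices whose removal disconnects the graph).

An articulation point is a vertex whose removal disconnects the graph.
Articulation points: [4, 5, 6]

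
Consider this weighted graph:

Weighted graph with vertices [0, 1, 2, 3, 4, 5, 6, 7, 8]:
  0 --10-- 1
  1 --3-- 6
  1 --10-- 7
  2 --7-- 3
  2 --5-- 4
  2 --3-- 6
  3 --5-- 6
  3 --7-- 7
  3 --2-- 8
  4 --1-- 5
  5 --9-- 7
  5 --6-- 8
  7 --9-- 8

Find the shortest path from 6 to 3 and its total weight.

Using Dijkstra's algorithm from vertex 6:
Shortest path: 6 -> 3
Total weight: 5 = 5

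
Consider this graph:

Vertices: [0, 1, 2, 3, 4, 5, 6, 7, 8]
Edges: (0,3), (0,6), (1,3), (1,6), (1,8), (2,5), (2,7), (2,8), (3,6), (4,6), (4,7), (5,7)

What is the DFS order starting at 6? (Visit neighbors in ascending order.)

DFS from vertex 6 (neighbors processed in ascending order):
Visit order: 6, 0, 3, 1, 8, 2, 5, 7, 4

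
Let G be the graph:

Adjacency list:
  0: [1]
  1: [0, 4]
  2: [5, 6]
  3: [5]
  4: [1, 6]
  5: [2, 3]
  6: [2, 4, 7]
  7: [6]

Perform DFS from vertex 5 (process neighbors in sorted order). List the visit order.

DFS from vertex 5 (neighbors processed in ascending order):
Visit order: 5, 2, 6, 4, 1, 0, 7, 3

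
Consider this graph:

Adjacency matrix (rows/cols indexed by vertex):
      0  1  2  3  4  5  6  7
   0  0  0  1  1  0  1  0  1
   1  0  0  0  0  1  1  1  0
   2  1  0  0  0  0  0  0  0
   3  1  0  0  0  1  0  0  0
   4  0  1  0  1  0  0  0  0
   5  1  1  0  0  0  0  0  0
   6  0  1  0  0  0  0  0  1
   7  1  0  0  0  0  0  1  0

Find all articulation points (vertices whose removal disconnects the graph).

An articulation point is a vertex whose removal disconnects the graph.
Articulation points: [0]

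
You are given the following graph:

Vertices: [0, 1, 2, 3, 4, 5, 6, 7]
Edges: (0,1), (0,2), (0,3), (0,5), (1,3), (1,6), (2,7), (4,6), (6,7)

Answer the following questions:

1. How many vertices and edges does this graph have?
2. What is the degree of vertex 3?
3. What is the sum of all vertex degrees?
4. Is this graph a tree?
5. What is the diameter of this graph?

Count: 8 vertices, 9 edges.
Vertex 3 has neighbors [0, 1], degree = 2.
Handshaking lemma: 2 * 9 = 18.
A tree on 8 vertices has 7 edges. This graph has 9 edges (2 extra). Not a tree.
Diameter (longest shortest path) = 4.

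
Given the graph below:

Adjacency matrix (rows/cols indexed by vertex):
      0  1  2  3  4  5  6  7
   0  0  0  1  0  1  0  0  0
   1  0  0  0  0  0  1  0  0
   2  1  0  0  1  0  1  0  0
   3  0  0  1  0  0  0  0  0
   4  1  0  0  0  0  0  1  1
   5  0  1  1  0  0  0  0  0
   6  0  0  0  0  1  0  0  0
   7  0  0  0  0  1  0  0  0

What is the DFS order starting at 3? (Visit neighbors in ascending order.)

DFS from vertex 3 (neighbors processed in ascending order):
Visit order: 3, 2, 0, 4, 6, 7, 5, 1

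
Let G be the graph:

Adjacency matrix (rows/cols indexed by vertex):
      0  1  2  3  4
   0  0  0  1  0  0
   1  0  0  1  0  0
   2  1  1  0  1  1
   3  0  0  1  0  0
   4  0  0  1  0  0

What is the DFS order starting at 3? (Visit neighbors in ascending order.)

DFS from vertex 3 (neighbors processed in ascending order):
Visit order: 3, 2, 0, 1, 4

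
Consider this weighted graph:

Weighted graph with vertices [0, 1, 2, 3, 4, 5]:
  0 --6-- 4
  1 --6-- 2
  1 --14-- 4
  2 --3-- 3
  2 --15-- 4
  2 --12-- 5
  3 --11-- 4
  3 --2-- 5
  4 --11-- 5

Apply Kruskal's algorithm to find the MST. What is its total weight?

Applying Kruskal's algorithm (sort edges by weight, add if no cycle):
  Add (3,5) w=2
  Add (2,3) w=3
  Add (0,4) w=6
  Add (1,2) w=6
  Add (3,4) w=11
  Skip (4,5) w=11 (creates cycle)
  Skip (2,5) w=12 (creates cycle)
  Skip (1,4) w=14 (creates cycle)
  Skip (2,4) w=15 (creates cycle)
MST weight = 28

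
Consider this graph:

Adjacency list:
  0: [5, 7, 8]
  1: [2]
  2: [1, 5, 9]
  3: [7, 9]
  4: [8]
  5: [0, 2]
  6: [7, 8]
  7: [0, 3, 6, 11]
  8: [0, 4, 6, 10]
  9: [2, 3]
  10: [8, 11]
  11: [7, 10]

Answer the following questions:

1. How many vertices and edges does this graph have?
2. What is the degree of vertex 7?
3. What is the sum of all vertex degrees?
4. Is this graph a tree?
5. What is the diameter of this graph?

Count: 12 vertices, 14 edges.
Vertex 7 has neighbors [0, 3, 6, 11], degree = 4.
Handshaking lemma: 2 * 14 = 28.
A tree on 12 vertices has 11 edges. This graph has 14 edges (3 extra). Not a tree.
Diameter (longest shortest path) = 5.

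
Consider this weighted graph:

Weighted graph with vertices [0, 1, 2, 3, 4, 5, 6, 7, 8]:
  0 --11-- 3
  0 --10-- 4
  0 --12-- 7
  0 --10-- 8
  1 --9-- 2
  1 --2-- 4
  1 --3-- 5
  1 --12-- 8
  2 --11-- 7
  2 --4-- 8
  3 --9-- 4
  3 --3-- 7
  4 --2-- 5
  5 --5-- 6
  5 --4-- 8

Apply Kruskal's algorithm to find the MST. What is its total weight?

Applying Kruskal's algorithm (sort edges by weight, add if no cycle):
  Add (1,4) w=2
  Add (4,5) w=2
  Skip (1,5) w=3 (creates cycle)
  Add (3,7) w=3
  Add (2,8) w=4
  Add (5,8) w=4
  Add (5,6) w=5
  Skip (1,2) w=9 (creates cycle)
  Add (3,4) w=9
  Add (0,8) w=10
  Skip (0,4) w=10 (creates cycle)
  Skip (0,3) w=11 (creates cycle)
  Skip (2,7) w=11 (creates cycle)
  Skip (0,7) w=12 (creates cycle)
  Skip (1,8) w=12 (creates cycle)
MST weight = 39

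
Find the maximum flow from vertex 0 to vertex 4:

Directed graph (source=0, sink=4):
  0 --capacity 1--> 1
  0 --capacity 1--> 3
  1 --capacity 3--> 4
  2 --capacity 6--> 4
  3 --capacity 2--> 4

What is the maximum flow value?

Computing max flow:
  Flow on (0->1): 1/1
  Flow on (0->3): 1/1
  Flow on (1->4): 1/3
  Flow on (3->4): 1/2
Maximum flow = 2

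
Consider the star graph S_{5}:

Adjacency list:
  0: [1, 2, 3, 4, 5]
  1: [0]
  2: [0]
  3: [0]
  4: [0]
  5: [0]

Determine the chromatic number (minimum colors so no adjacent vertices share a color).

S_{5} has one hub adjacent to 5 leaves; leaves are pairwise non-adjacent.
Color the hub 0 and every leaf 1.
Chromatic number = 2.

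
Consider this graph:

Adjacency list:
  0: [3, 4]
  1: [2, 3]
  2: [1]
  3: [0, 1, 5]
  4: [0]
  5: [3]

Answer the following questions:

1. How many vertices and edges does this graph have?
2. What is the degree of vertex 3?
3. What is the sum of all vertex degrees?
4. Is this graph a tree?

Count: 6 vertices, 5 edges.
Vertex 3 has neighbors [0, 1, 5], degree = 3.
Handshaking lemma: 2 * 5 = 10.
A graph is a tree iff it is connected and has exactly n-1 edges. This graph is connected (all 6 vertices in one component) and has 6-1 = 5 edges. It is a tree.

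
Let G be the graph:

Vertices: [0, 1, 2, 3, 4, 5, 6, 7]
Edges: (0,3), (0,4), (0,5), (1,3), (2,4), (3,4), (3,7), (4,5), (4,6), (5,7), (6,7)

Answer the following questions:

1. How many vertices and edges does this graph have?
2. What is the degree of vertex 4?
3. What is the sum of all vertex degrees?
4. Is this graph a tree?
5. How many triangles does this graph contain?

Count: 8 vertices, 11 edges.
Vertex 4 has neighbors [0, 2, 3, 5, 6], degree = 5.
Handshaking lemma: 2 * 11 = 22.
A tree on 8 vertices has 7 edges. This graph has 11 edges (4 extra). Not a tree.
Number of triangles = 2.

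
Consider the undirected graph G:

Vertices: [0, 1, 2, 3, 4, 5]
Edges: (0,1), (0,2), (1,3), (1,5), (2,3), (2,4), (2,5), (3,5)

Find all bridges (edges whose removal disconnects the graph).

A bridge is an edge whose removal increases the number of connected components.
Bridges found: (2,4)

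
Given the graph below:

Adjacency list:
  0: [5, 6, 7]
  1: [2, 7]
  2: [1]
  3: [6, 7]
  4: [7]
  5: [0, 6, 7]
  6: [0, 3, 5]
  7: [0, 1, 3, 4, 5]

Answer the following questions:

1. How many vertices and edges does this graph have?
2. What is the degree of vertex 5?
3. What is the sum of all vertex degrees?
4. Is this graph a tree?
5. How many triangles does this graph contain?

Count: 8 vertices, 10 edges.
Vertex 5 has neighbors [0, 6, 7], degree = 3.
Handshaking lemma: 2 * 10 = 20.
A tree on 8 vertices has 7 edges. This graph has 10 edges (3 extra). Not a tree.
Number of triangles = 2.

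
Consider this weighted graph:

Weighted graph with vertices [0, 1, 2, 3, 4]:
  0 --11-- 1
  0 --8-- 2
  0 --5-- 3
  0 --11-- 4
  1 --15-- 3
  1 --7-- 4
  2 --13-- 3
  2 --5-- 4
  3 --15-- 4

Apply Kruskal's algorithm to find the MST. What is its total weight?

Applying Kruskal's algorithm (sort edges by weight, add if no cycle):
  Add (0,3) w=5
  Add (2,4) w=5
  Add (1,4) w=7
  Add (0,2) w=8
  Skip (0,1) w=11 (creates cycle)
  Skip (0,4) w=11 (creates cycle)
  Skip (2,3) w=13 (creates cycle)
  Skip (1,3) w=15 (creates cycle)
  Skip (3,4) w=15 (creates cycle)
MST weight = 25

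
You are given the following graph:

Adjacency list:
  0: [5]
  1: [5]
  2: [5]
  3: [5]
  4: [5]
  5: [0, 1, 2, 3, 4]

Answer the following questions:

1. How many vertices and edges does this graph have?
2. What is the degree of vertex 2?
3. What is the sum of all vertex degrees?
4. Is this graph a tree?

Count: 6 vertices, 5 edges.
Vertex 2 has neighbors [5], degree = 1.
Handshaking lemma: 2 * 5 = 10.
A graph is a tree iff it is connected and has exactly n-1 edges. This graph is connected (all 6 vertices in one component) and has 6-1 = 5 edges. It is a tree.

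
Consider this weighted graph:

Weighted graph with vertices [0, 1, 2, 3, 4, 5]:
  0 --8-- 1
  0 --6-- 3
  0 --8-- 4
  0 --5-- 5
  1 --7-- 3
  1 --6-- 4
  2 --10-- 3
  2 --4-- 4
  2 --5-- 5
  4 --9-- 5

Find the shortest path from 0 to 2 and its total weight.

Using Dijkstra's algorithm from vertex 0:
Shortest path: 0 -> 5 -> 2
Total weight: 5 + 5 = 10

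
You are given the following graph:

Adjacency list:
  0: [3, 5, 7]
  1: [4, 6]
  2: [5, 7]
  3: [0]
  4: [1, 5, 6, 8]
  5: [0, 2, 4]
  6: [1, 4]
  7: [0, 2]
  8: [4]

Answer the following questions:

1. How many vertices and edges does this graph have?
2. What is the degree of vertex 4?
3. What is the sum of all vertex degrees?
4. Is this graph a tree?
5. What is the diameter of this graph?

Count: 9 vertices, 10 edges.
Vertex 4 has neighbors [1, 5, 6, 8], degree = 4.
Handshaking lemma: 2 * 10 = 20.
A tree on 9 vertices has 8 edges. This graph has 10 edges (2 extra). Not a tree.
Diameter (longest shortest path) = 4.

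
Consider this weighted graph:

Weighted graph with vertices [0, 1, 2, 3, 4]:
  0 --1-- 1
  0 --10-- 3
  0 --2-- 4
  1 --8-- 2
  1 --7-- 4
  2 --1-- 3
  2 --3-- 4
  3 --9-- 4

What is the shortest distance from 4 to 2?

Using Dijkstra's algorithm from vertex 4:
Shortest path: 4 -> 2
Total weight: 3 = 3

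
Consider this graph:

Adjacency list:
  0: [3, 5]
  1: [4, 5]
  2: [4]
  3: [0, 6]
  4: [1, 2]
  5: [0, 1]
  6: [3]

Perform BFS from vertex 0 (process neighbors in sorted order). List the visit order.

BFS from vertex 0 (neighbors processed in ascending order):
Visit order: 0, 3, 5, 6, 1, 4, 2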